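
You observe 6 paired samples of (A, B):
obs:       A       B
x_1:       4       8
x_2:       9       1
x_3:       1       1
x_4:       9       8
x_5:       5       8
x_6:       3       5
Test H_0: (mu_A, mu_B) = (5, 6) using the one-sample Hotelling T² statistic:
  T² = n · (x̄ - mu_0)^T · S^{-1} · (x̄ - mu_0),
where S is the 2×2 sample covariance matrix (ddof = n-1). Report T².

Step 1 — sample mean vector:
  mean(A) = (4 + 9 + 1 + 9 + 5 + 3) / 6 = 31/6 = 5.1667
  mean(B) = (8 + 1 + 1 + 8 + 8 + 5) / 6 = 31/6 = 5.1667
  x̄ = (5.1667, 5.1667),  deviation x̄ - mu_0 = (5.1667, 5.1667) - (5, 6) = (0.1667, -0.8333).

Step 2 — sample covariance matrix, S[i,j] = (1/(n-1)) · Σ_k (x_{k,i} - mean_i) · (x_{k,j} - mean_j), divisor n-1 = 5:
  S[A,A] = ((-1.1667)·(-1.1667) + (3.8333)·(3.8333) + (-4.1667)·(-4.1667) + (3.8333)·(3.8333) + (-0.1667)·(-0.1667) + (-2.1667)·(-2.1667)) / 5 = 52.8333/5 = 10.5667
  S[A,B] = ((-1.1667)·(2.8333) + (3.8333)·(-4.1667) + (-4.1667)·(-4.1667) + (3.8333)·(2.8333) + (-0.1667)·(2.8333) + (-2.1667)·(-0.1667)) / 5 = 8.8333/5 = 1.7667
  S[B,B] = ((2.8333)·(2.8333) + (-4.1667)·(-4.1667) + (-4.1667)·(-4.1667) + (2.8333)·(2.8333) + (2.8333)·(2.8333) + (-0.1667)·(-0.1667)) / 5 = 58.8333/5 = 11.7667
  S = [[10.5667, 1.7667],
 [1.7667, 11.7667]].

Step 3 — invert S. det(S) = 10.5667·11.7667 - (1.7667)² = 121.2133.
  S^{-1} = (1/det) · [[d, -b], [-b, a]] = [[0.0971, -0.0146],
 [-0.0146, 0.0872]].

Step 4 — quadratic form (x̄ - mu_0)^T · S^{-1} · (x̄ - mu_0):
  S^{-1} · (x̄ - mu_0) = (0.0283, -0.0751),
  (x̄ - mu_0)^T · [...] = (0.1667)·(0.0283) + (-0.8333)·(-0.0751) = 0.0673.

Step 5 — scale by n: T² = 6 · 0.0673 = 0.4037.

T² ≈ 0.4037


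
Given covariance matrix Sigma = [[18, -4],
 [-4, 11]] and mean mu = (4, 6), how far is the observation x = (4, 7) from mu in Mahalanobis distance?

Step 1 — centre the observation: (x - mu) = (0, 1).

Step 2 — invert Sigma. det(Sigma) = 18·11 - (-4)² = 182.
  Sigma^{-1} = (1/det) · [[d, -b], [-b, a]] = [[0.0604, 0.022],
 [0.022, 0.0989]].

Step 3 — form the quadratic (x - mu)^T · Sigma^{-1} · (x - mu):
  Sigma^{-1} · (x - mu) = (0.022, 0.0989).
  (x - mu)^T · [Sigma^{-1} · (x - mu)] = (0)·(0.022) + (1)·(0.0989) = 0.0989.

Step 4 — take square root: d = √(0.0989) ≈ 0.3145.

d(x, mu) = √(0.0989) ≈ 0.3145


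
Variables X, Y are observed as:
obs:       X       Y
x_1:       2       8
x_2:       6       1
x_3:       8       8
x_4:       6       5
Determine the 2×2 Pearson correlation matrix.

Step 1 — column means:
  mean(X) = (2 + 6 + 8 + 6) / 4 = 22/4 = 5.5
  mean(Y) = (8 + 1 + 8 + 5) / 4 = 22/4 = 5.5

Step 2 — sample variances and covariances s[i,j] = (1/(n-1)) · Σ_k (x_{k,i} - mean_i) · (x_{k,j} - mean_j), with n-1 = 3:
  s[X,X] = ((-3.5)·(-3.5) + (0.5)·(0.5) + (2.5)·(2.5) + (0.5)·(0.5)) / 3 = 19/3 = 6.3333
  s[X,Y] = ((-3.5)·(2.5) + (0.5)·(-4.5) + (2.5)·(2.5) + (0.5)·(-0.5)) / 3 = -5/3 = -1.6667
  s[Y,Y] = ((2.5)·(2.5) + (-4.5)·(-4.5) + (2.5)·(2.5) + (-0.5)·(-0.5)) / 3 = 33/3 = 11
  Sample standard deviations s_i = √(s[i,i]):
  s(X) = √(6.3333) = 2.5166
  s(Y) = √(11) = 3.3166

Step 3 — r_{ij} = s_{ij} / (s_i · s_j):
  r[X,X] = 1 (diagonal).
  r[X,Y] = -1.6667 / (2.5166 · 3.3166) = -1.6667 / 8.3467 = -0.1997
  r[Y,Y] = 1 (diagonal).

R is symmetric with unit diagonal. Assembling:

R = [[1, -0.1997],
 [-0.1997, 1]]


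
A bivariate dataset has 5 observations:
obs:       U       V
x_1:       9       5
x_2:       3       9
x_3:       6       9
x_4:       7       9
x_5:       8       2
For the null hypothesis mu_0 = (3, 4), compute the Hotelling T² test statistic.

Step 1 — sample mean vector:
  mean(U) = (9 + 3 + 6 + 7 + 8) / 5 = 33/5 = 6.6
  mean(V) = (5 + 9 + 9 + 9 + 2) / 5 = 34/5 = 6.8
  x̄ = (6.6, 6.8),  deviation x̄ - mu_0 = (6.6, 6.8) - (3, 4) = (3.6, 2.8).

Step 2 — sample covariance matrix, S[i,j] = (1/(n-1)) · Σ_k (x_{k,i} - mean_i) · (x_{k,j} - mean_j), divisor n-1 = 4:
  S[U,U] = ((2.4)·(2.4) + (-3.6)·(-3.6) + (-0.6)·(-0.6) + (0.4)·(0.4) + (1.4)·(1.4)) / 4 = 21.2/4 = 5.3
  S[U,V] = ((2.4)·(-1.8) + (-3.6)·(2.2) + (-0.6)·(2.2) + (0.4)·(2.2) + (1.4)·(-4.8)) / 4 = -19.4/4 = -4.85
  S[V,V] = ((-1.8)·(-1.8) + (2.2)·(2.2) + (2.2)·(2.2) + (2.2)·(2.2) + (-4.8)·(-4.8)) / 4 = 40.8/4 = 10.2
  S = [[5.3, -4.85],
 [-4.85, 10.2]].

Step 3 — invert S. det(S) = 5.3·10.2 - (-4.85)² = 30.5375.
  S^{-1} = (1/det) · [[d, -b], [-b, a]] = [[0.334, 0.1588],
 [0.1588, 0.1736]].

Step 4 — quadratic form (x̄ - mu_0)^T · S^{-1} · (x̄ - mu_0):
  S^{-1} · (x̄ - mu_0) = (1.6472, 1.0577),
  (x̄ - mu_0)^T · [...] = (3.6)·(1.6472) + (2.8)·(1.0577) = 8.8914.

Step 5 — scale by n: T² = 5 · 8.8914 = 44.4568.

T² ≈ 44.4568


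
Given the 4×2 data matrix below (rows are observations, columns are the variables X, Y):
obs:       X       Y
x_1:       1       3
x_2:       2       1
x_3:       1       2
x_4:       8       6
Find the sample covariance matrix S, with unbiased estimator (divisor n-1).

Step 1 — column means:
  mean(X) = (1 + 2 + 1 + 8) / 4 = 12/4 = 3
  mean(Y) = (3 + 1 + 2 + 6) / 4 = 12/4 = 3

Step 2 — sample covariance S[i,j] = (1/(n-1)) · Σ_k (x_{k,i} - mean_i) · (x_{k,j} - mean_j), with n-1 = 3.
  S[X,X] = ((-2)·(-2) + (-1)·(-1) + (-2)·(-2) + (5)·(5)) / 3 = 34/3 = 11.3333
  S[X,Y] = ((-2)·(0) + (-1)·(-2) + (-2)·(-1) + (5)·(3)) / 3 = 19/3 = 6.3333
  S[Y,Y] = ((0)·(0) + (-2)·(-2) + (-1)·(-1) + (3)·(3)) / 3 = 14/3 = 4.6667

S is symmetric (S[j,i] = S[i,j]). Assembling:

S = [[11.3333, 6.3333],
 [6.3333, 4.6667]]


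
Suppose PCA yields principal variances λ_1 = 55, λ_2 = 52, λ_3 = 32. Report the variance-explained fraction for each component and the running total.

Step 1 — total variance = trace(Sigma) = Σ λ_i = 55 + 52 + 32 = 139.

Step 2 — fraction explained by component i = λ_i / Σ λ:
  PC1: 55/139 = 0.3957
  PC2: 52/139 = 0.3741
  PC3: 32/139 = 0.2302

Step 3 — cumulative fraction after k components = (λ_1 + ... + λ_k) / Σ λ:
  k = 1: 55/139 = 0.3957
  k = 2: (55 + 52)/139 = 107/139 = 0.7698
  k = 3: (55 + 52 + 32)/139 = 139/139 = 1

Summary (fraction, with percent):

explained: PC1 0.3957 (39.57%), PC2 0.3741 (37.41%), PC3 0.2302 (23.02%);  cumulative: 0.3957, 0.7698, 1


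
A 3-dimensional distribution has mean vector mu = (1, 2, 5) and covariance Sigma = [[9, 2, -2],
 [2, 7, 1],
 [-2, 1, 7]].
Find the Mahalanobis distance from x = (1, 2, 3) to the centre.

Step 1 — centre the observation: (x - mu) = (0, 0, -2).

Step 2 — invert Sigma (cofactor / det for 3×3, or solve directly):
  Sigma^{-1} = [[0.1304, -0.0435, 0.0435],
 [-0.0435, 0.1603, -0.0353],
 [0.0435, -0.0353, 0.1603]].

Step 3 — form the quadratic (x - mu)^T · Sigma^{-1} · (x - mu):
  Sigma^{-1} · (x - mu) = (-0.087, 0.0707, -0.3207).
  (x - mu)^T · [Sigma^{-1} · (x - mu)] = (0)·(-0.087) + (0)·(0.0707) + (-2)·(-0.3207) = 0.6413.

Step 4 — take square root: d = √(0.6413) ≈ 0.8008.

d(x, mu) = √(0.6413) ≈ 0.8008


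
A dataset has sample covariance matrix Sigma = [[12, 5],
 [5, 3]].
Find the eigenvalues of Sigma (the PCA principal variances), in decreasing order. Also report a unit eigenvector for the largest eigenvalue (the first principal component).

Step 1 — characteristic polynomial of 2×2 Sigma:
  det(Sigma - λI) = λ² - trace · λ + det = 0.
  trace = 12 + 3 = 15, det = 12·3 - (5)² = 11.
Step 2 — discriminant:
  Δ = trace² - 4·det = 225 - 44 = 181.
Step 3 — eigenvalues:
  λ = (trace ± √Δ)/2 = (15 ± 13.4536)/2,
  λ_1 = 14.2268,  λ_2 = 0.7732.

Step 4 — unit eigenvector for λ_1: solve (Sigma - λ_1 I)v = 0. First row:
  (12 - 14.2268)·v_x + (5)·v_y = 0, i.e. (-2.2268)·v_x + (5)·v_y = 0,
  so v ∝ (b, λ_1 - a) = (5, 2.2268) = u.
  ||u|| = √((5)² + (2.2268)²) = √(29.9587) ≈ 5.4735,
  v_1 = u/||u|| ≈ (0.9135, 0.4068) (||v_1|| = 1).

λ_1 = 14.2268,  λ_2 = 0.7732;  v_1 ≈ (0.9135, 0.4068)


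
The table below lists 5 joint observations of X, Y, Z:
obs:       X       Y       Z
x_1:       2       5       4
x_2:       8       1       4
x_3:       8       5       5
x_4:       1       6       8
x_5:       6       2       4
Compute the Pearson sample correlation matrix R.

Step 1 — column means:
  mean(X) = (2 + 8 + 8 + 1 + 6) / 5 = 25/5 = 5
  mean(Y) = (5 + 1 + 5 + 6 + 2) / 5 = 19/5 = 3.8
  mean(Z) = (4 + 4 + 5 + 8 + 4) / 5 = 25/5 = 5

Step 2 — sample variances and covariances s[i,j] = (1/(n-1)) · Σ_k (x_{k,i} - mean_i) · (x_{k,j} - mean_j), with n-1 = 4:
  s[X,X] = ((-3)·(-3) + (3)·(3) + (3)·(3) + (-4)·(-4) + (1)·(1)) / 4 = 44/4 = 11
  s[X,Y] = ((-3)·(1.2) + (3)·(-2.8) + (3)·(1.2) + (-4)·(2.2) + (1)·(-1.8)) / 4 = -19/4 = -4.75
  s[X,Z] = ((-3)·(-1) + (3)·(-1) + (3)·(0) + (-4)·(3) + (1)·(-1)) / 4 = -13/4 = -3.25
  s[Y,Y] = ((1.2)·(1.2) + (-2.8)·(-2.8) + (1.2)·(1.2) + (2.2)·(2.2) + (-1.8)·(-1.8)) / 4 = 18.8/4 = 4.7
  s[Y,Z] = ((1.2)·(-1) + (-2.8)·(-1) + (1.2)·(0) + (2.2)·(3) + (-1.8)·(-1)) / 4 = 10/4 = 2.5
  s[Z,Z] = ((-1)·(-1) + (-1)·(-1) + (0)·(0) + (3)·(3) + (-1)·(-1)) / 4 = 12/4 = 3
  Sample standard deviations s_i = √(s[i,i]):
  s(X) = √(11) = 3.3166
  s(Y) = √(4.7) = 2.1679
  s(Z) = √(3) = 1.7321

Step 3 — r_{ij} = s_{ij} / (s_i · s_j):
  r[X,X] = 1 (diagonal).
  r[X,Y] = -4.75 / (3.3166 · 2.1679) = -4.75 / 7.1903 = -0.6606
  r[X,Z] = -3.25 / (3.3166 · 1.7321) = -3.25 / 5.7446 = -0.5658
  r[Y,Y] = 1 (diagonal).
  r[Y,Z] = 2.5 / (2.1679 · 1.7321) = 2.5 / 3.755 = 0.6658
  r[Z,Z] = 1 (diagonal).

R is symmetric with unit diagonal. Assembling:

R = [[1, -0.6606, -0.5658],
 [-0.6606, 1, 0.6658],
 [-0.5658, 0.6658, 1]]


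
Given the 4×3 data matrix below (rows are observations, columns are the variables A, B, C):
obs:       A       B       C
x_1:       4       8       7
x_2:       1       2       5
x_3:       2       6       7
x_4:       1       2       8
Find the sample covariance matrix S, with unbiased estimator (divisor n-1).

Step 1 — column means:
  mean(A) = (4 + 1 + 2 + 1) / 4 = 8/4 = 2
  mean(B) = (8 + 2 + 6 + 2) / 4 = 18/4 = 4.5
  mean(C) = (7 + 5 + 7 + 8) / 4 = 27/4 = 6.75

Step 2 — sample covariance S[i,j] = (1/(n-1)) · Σ_k (x_{k,i} - mean_i) · (x_{k,j} - mean_j), with n-1 = 3.
  S[A,A] = ((2)·(2) + (-1)·(-1) + (0)·(0) + (-1)·(-1)) / 3 = 6/3 = 2
  S[A,B] = ((2)·(3.5) + (-1)·(-2.5) + (0)·(1.5) + (-1)·(-2.5)) / 3 = 12/3 = 4
  S[A,C] = ((2)·(0.25) + (-1)·(-1.75) + (0)·(0.25) + (-1)·(1.25)) / 3 = 1/3 = 0.3333
  S[B,B] = ((3.5)·(3.5) + (-2.5)·(-2.5) + (1.5)·(1.5) + (-2.5)·(-2.5)) / 3 = 27/3 = 9
  S[B,C] = ((3.5)·(0.25) + (-2.5)·(-1.75) + (1.5)·(0.25) + (-2.5)·(1.25)) / 3 = 2.5/3 = 0.8333
  S[C,C] = ((0.25)·(0.25) + (-1.75)·(-1.75) + (0.25)·(0.25) + (1.25)·(1.25)) / 3 = 4.75/3 = 1.5833

S is symmetric (S[j,i] = S[i,j]). Assembling:

S = [[2, 4, 0.3333],
 [4, 9, 0.8333],
 [0.3333, 0.8333, 1.5833]]


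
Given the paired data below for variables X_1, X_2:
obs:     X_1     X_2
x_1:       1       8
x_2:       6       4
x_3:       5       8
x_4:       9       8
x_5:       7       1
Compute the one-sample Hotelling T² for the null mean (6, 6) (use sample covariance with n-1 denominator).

Step 1 — sample mean vector:
  mean(X_1) = (1 + 6 + 5 + 9 + 7) / 5 = 28/5 = 5.6
  mean(X_2) = (8 + 4 + 8 + 8 + 1) / 5 = 29/5 = 5.8
  x̄ = (5.6, 5.8),  deviation x̄ - mu_0 = (5.6, 5.8) - (6, 6) = (-0.4, -0.2).

Step 2 — sample covariance matrix, S[i,j] = (1/(n-1)) · Σ_k (x_{k,i} - mean_i) · (x_{k,j} - mean_j), divisor n-1 = 4:
  S[X_1,X_1] = ((-4.6)·(-4.6) + (0.4)·(0.4) + (-0.6)·(-0.6) + (3.4)·(3.4) + (1.4)·(1.4)) / 4 = 35.2/4 = 8.8
  S[X_1,X_2] = ((-4.6)·(2.2) + (0.4)·(-1.8) + (-0.6)·(2.2) + (3.4)·(2.2) + (1.4)·(-4.8)) / 4 = -11.4/4 = -2.85
  S[X_2,X_2] = ((2.2)·(2.2) + (-1.8)·(-1.8) + (2.2)·(2.2) + (2.2)·(2.2) + (-4.8)·(-4.8)) / 4 = 40.8/4 = 10.2
  S = [[8.8, -2.85],
 [-2.85, 10.2]].

Step 3 — invert S. det(S) = 8.8·10.2 - (-2.85)² = 81.6375.
  S^{-1} = (1/det) · [[d, -b], [-b, a]] = [[0.1249, 0.0349],
 [0.0349, 0.1078]].

Step 4 — quadratic form (x̄ - mu_0)^T · S^{-1} · (x̄ - mu_0):
  S^{-1} · (x̄ - mu_0) = (-0.057, -0.0355),
  (x̄ - mu_0)^T · [...] = (-0.4)·(-0.057) + (-0.2)·(-0.0355) = 0.0299.

Step 5 — scale by n: T² = 5 · 0.0299 = 0.1494.

T² ≈ 0.1494


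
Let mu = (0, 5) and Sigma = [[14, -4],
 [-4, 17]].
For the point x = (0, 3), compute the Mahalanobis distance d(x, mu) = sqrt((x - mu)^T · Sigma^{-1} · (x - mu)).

Step 1 — centre the observation: (x - mu) = (0, -2).

Step 2 — invert Sigma. det(Sigma) = 14·17 - (-4)² = 222.
  Sigma^{-1} = (1/det) · [[d, -b], [-b, a]] = [[0.0766, 0.018],
 [0.018, 0.0631]].

Step 3 — form the quadratic (x - mu)^T · Sigma^{-1} · (x - mu):
  Sigma^{-1} · (x - mu) = (-0.036, -0.1261).
  (x - mu)^T · [Sigma^{-1} · (x - mu)] = (0)·(-0.036) + (-2)·(-0.1261) = 0.2523.

Step 4 — take square root: d = √(0.2523) ≈ 0.5022.

d(x, mu) = √(0.2523) ≈ 0.5022


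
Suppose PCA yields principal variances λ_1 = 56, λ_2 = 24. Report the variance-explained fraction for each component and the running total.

Step 1 — total variance = trace(Sigma) = Σ λ_i = 56 + 24 = 80.

Step 2 — fraction explained by component i = λ_i / Σ λ:
  PC1: 56/80 = 0.7
  PC2: 24/80 = 0.3

Step 3 — cumulative fraction after k components = (λ_1 + ... + λ_k) / Σ λ:
  k = 1: 56/80 = 0.7
  k = 2: (56 + 24)/80 = 80/80 = 1

Summary (fraction, with percent):

explained: PC1 0.7 (70%), PC2 0.3 (30%);  cumulative: 0.7, 1


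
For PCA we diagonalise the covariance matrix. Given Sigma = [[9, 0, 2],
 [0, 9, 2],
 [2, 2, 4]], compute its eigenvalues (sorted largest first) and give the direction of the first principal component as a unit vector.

Step 1 — characteristic polynomial p(λ) = det(λI - Sigma) = λ³ - tr·λ² + c_1·λ - det, where tr = trace, c_1 = sum of the principal 2×2 minors, det = det(Sigma):
  tr = 9 + 9 + 4 = 22,
  c_1 = (9·9 - (0)²) + (9·4 - (2)²) + (9·4 - (2)²) = 81 + 32 + 32 = 145,
  det = 9·(9·4 - (2)²) - (0)·((0)·4 - (2)·(2)) + (2)·((0)·(2) - 9·(2)) = 9·(32) - (0)·(-4) + (2)·(-18) = 252.
  So p(λ) = λ³ - 22λ² + 145λ - 252.
Step 2 — look for an integer root (rational root theorem: any rational root is an integer divisor of 252). Testing λ = 9:
  p(9) = 729 - 1782 + 1305 - 252 = 0  ✓
  Dividing out (λ - 9): p(λ) = (λ - 9)(λ² - 13λ + 28).
Step 3 — remaining eigenvalues from the quadratic λ² - 13λ + 28 = 0:
  Δ = 13² - 4·28 = 169 - 112 = 57,  λ = (13 ± √57)/2 = (13 ± 7.5498)/2 ≈ 10.2749 or 2.7251.
  Sorted: λ_1 = 10.2749,  λ_2 = 9,  λ_3 = 2.7251  (check: sum = 22 = tr ✓).

Step 4 — unit eigenvector for λ_1 ≈ 10.2749: v spans the null space of (Sigma - λ_1 I), whose rows are
  r_1 = (-1.2749, 0, 2),  r_2 = (0, -1.2749, 2),  r_3 = (2, 2, -6.2749).
  v is orthogonal to every row, so take v ∝ r_1 × r_2 = ((0)·(2) - (2)·(-1.2749), (2)·(0) - (-1.2749)·(2), (-1.2749)·(-1.2749) - (0)·(0)) ≈ (2.5498, 2.5498, 1.6254).
  Let u = (2.5498, 2.5498, 1.6254).
  ||u|| = √((2.5498)² + (2.5498)² + (1.6254)²) = √(15.6453) ≈ 3.9554,  v_1 = u/||u|| ≈ (0.6446, 0.6446, 0.4109) (||v_1|| = 1).

λ_1 = 10.2749,  λ_2 = 9,  λ_3 = 2.7251;  v_1 ≈ (0.6446, 0.6446, 0.4109)


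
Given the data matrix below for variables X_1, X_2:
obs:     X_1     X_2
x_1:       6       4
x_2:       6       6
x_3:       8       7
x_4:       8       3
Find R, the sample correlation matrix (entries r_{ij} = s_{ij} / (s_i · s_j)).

Step 1 — column means:
  mean(X_1) = (6 + 6 + 8 + 8) / 4 = 28/4 = 7
  mean(X_2) = (4 + 6 + 7 + 3) / 4 = 20/4 = 5

Step 2 — sample variances and covariances s[i,j] = (1/(n-1)) · Σ_k (x_{k,i} - mean_i) · (x_{k,j} - mean_j), with n-1 = 3:
  s[X_1,X_1] = ((-1)·(-1) + (-1)·(-1) + (1)·(1) + (1)·(1)) / 3 = 4/3 = 1.3333
  s[X_1,X_2] = ((-1)·(-1) + (-1)·(1) + (1)·(2) + (1)·(-2)) / 3 = 0/3 = 0
  s[X_2,X_2] = ((-1)·(-1) + (1)·(1) + (2)·(2) + (-2)·(-2)) / 3 = 10/3 = 3.3333
  Sample standard deviations s_i = √(s[i,i]):
  s(X_1) = √(1.3333) = 1.1547
  s(X_2) = √(3.3333) = 1.8257

Step 3 — r_{ij} = s_{ij} / (s_i · s_j):
  r[X_1,X_1] = 1 (diagonal).
  r[X_1,X_2] = 0 / (1.1547 · 1.8257) = 0 / 2.1082 = 0
  r[X_2,X_2] = 1 (diagonal).

R is symmetric with unit diagonal. Assembling:

R = [[1, 0],
 [0, 1]]


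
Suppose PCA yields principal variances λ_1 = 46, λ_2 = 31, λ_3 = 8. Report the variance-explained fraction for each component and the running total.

Step 1 — total variance = trace(Sigma) = Σ λ_i = 46 + 31 + 8 = 85.

Step 2 — fraction explained by component i = λ_i / Σ λ:
  PC1: 46/85 = 0.5412
  PC2: 31/85 = 0.3647
  PC3: 8/85 = 0.0941

Step 3 — cumulative fraction after k components = (λ_1 + ... + λ_k) / Σ λ:
  k = 1: 46/85 = 0.5412
  k = 2: (46 + 31)/85 = 77/85 = 0.9059
  k = 3: (46 + 31 + 8)/85 = 85/85 = 1

Summary (fraction, with percent):

explained: PC1 0.5412 (54.12%), PC2 0.3647 (36.47%), PC3 0.0941 (9.41%);  cumulative: 0.5412, 0.9059, 1


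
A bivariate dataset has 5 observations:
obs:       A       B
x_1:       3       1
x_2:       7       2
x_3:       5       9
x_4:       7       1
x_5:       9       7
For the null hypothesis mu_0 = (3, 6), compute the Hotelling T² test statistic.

Step 1 — sample mean vector:
  mean(A) = (3 + 7 + 5 + 7 + 9) / 5 = 31/5 = 6.2
  mean(B) = (1 + 2 + 9 + 1 + 7) / 5 = 20/5 = 4
  x̄ = (6.2, 4),  deviation x̄ - mu_0 = (6.2, 4) - (3, 6) = (3.2, -2).

Step 2 — sample covariance matrix, S[i,j] = (1/(n-1)) · Σ_k (x_{k,i} - mean_i) · (x_{k,j} - mean_j), divisor n-1 = 4:
  S[A,A] = ((-3.2)·(-3.2) + (0.8)·(0.8) + (-1.2)·(-1.2) + (0.8)·(0.8) + (2.8)·(2.8)) / 4 = 20.8/4 = 5.2
  S[A,B] = ((-3.2)·(-3) + (0.8)·(-2) + (-1.2)·(5) + (0.8)·(-3) + (2.8)·(3)) / 4 = 8/4 = 2
  S[B,B] = ((-3)·(-3) + (-2)·(-2) + (5)·(5) + (-3)·(-3) + (3)·(3)) / 4 = 56/4 = 14
  S = [[5.2, 2],
 [2, 14]].

Step 3 — invert S. det(S) = 5.2·14 - (2)² = 68.8.
  S^{-1} = (1/det) · [[d, -b], [-b, a]] = [[0.2035, -0.0291],
 [-0.0291, 0.0756]].

Step 4 — quadratic form (x̄ - mu_0)^T · S^{-1} · (x̄ - mu_0):
  S^{-1} · (x̄ - mu_0) = (0.7093, -0.2442),
  (x̄ - mu_0)^T · [...] = (3.2)·(0.7093) + (-2)·(-0.2442) = 2.7581.

Step 5 — scale by n: T² = 5 · 2.7581 = 13.7907.

T² ≈ 13.7907


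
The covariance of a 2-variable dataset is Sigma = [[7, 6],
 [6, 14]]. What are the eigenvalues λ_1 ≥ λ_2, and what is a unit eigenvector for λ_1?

Step 1 — characteristic polynomial of 2×2 Sigma:
  det(Sigma - λI) = λ² - trace · λ + det = 0.
  trace = 7 + 14 = 21, det = 7·14 - (6)² = 62.
Step 2 — discriminant:
  Δ = trace² - 4·det = 441 - 248 = 193.
Step 3 — eigenvalues:
  λ = (trace ± √Δ)/2 = (21 ± 13.8924)/2,
  λ_1 = 17.4462,  λ_2 = 3.5538.

Step 4 — unit eigenvector for λ_1: solve (Sigma - λ_1 I)v = 0. First row:
  (7 - 17.4462)·v_x + (6)·v_y = 0, i.e. (-10.4462)·v_x + (6)·v_y = 0,
  so v ∝ (b, λ_1 - a) = (6, 10.4462) = u.
  ||u|| = √((6)² + (10.4462)²) = √(145.1236) ≈ 12.0467,
  v_1 = u/||u|| ≈ (0.4981, 0.8671) (||v_1|| = 1).

λ_1 = 17.4462,  λ_2 = 3.5538;  v_1 ≈ (0.4981, 0.8671)


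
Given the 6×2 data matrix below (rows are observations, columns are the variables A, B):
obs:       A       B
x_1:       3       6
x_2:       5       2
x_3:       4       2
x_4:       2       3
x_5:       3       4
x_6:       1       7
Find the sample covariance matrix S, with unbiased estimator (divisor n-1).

Step 1 — column means:
  mean(A) = (3 + 5 + 4 + 2 + 3 + 1) / 6 = 18/6 = 3
  mean(B) = (6 + 2 + 2 + 3 + 4 + 7) / 6 = 24/6 = 4

Step 2 — sample covariance S[i,j] = (1/(n-1)) · Σ_k (x_{k,i} - mean_i) · (x_{k,j} - mean_j), with n-1 = 5.
  S[A,A] = ((0)·(0) + (2)·(2) + (1)·(1) + (-1)·(-1) + (0)·(0) + (-2)·(-2)) / 5 = 10/5 = 2
  S[A,B] = ((0)·(2) + (2)·(-2) + (1)·(-2) + (-1)·(-1) + (0)·(0) + (-2)·(3)) / 5 = -11/5 = -2.2
  S[B,B] = ((2)·(2) + (-2)·(-2) + (-2)·(-2) + (-1)·(-1) + (0)·(0) + (3)·(3)) / 5 = 22/5 = 4.4

S is symmetric (S[j,i] = S[i,j]). Assembling:

S = [[2, -2.2],
 [-2.2, 4.4]]


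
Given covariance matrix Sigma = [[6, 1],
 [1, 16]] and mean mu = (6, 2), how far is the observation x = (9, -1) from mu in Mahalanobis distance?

Step 1 — centre the observation: (x - mu) = (3, -3).

Step 2 — invert Sigma. det(Sigma) = 6·16 - (1)² = 95.
  Sigma^{-1} = (1/det) · [[d, -b], [-b, a]] = [[0.1684, -0.0105],
 [-0.0105, 0.0632]].

Step 3 — form the quadratic (x - mu)^T · Sigma^{-1} · (x - mu):
  Sigma^{-1} · (x - mu) = (0.5368, -0.2211).
  (x - mu)^T · [Sigma^{-1} · (x - mu)] = (3)·(0.5368) + (-3)·(-0.2211) = 2.2737.

Step 4 — take square root: d = √(2.2737) ≈ 1.5079.

d(x, mu) = √(2.2737) ≈ 1.5079


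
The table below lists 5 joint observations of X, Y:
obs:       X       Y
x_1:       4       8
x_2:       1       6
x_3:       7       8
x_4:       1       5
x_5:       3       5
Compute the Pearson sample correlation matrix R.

Step 1 — column means:
  mean(X) = (4 + 1 + 7 + 1 + 3) / 5 = 16/5 = 3.2
  mean(Y) = (8 + 6 + 8 + 5 + 5) / 5 = 32/5 = 6.4

Step 2 — sample variances and covariances s[i,j] = (1/(n-1)) · Σ_k (x_{k,i} - mean_i) · (x_{k,j} - mean_j), with n-1 = 4:
  s[X,X] = ((0.8)·(0.8) + (-2.2)·(-2.2) + (3.8)·(3.8) + (-2.2)·(-2.2) + (-0.2)·(-0.2)) / 4 = 24.8/4 = 6.2
  s[X,Y] = ((0.8)·(1.6) + (-2.2)·(-0.4) + (3.8)·(1.6) + (-2.2)·(-1.4) + (-0.2)·(-1.4)) / 4 = 11.6/4 = 2.9
  s[Y,Y] = ((1.6)·(1.6) + (-0.4)·(-0.4) + (1.6)·(1.6) + (-1.4)·(-1.4) + (-1.4)·(-1.4)) / 4 = 9.2/4 = 2.3
  Sample standard deviations s_i = √(s[i,i]):
  s(X) = √(6.2) = 2.49
  s(Y) = √(2.3) = 1.5166

Step 3 — r_{ij} = s_{ij} / (s_i · s_j):
  r[X,X] = 1 (diagonal).
  r[X,Y] = 2.9 / (2.49 · 1.5166) = 2.9 / 3.7762 = 0.768
  r[Y,Y] = 1 (diagonal).

R is symmetric with unit diagonal. Assembling:

R = [[1, 0.768],
 [0.768, 1]]


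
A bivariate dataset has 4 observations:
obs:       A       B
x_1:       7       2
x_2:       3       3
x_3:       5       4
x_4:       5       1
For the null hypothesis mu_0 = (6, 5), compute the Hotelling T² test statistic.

Step 1 — sample mean vector:
  mean(A) = (7 + 3 + 5 + 5) / 4 = 20/4 = 5
  mean(B) = (2 + 3 + 4 + 1) / 4 = 10/4 = 2.5
  x̄ = (5, 2.5),  deviation x̄ - mu_0 = (5, 2.5) - (6, 5) = (-1, -2.5).

Step 2 — sample covariance matrix, S[i,j] = (1/(n-1)) · Σ_k (x_{k,i} - mean_i) · (x_{k,j} - mean_j), divisor n-1 = 3:
  S[A,A] = ((2)·(2) + (-2)·(-2) + (0)·(0) + (0)·(0)) / 3 = 8/3 = 2.6667
  S[A,B] = ((2)·(-0.5) + (-2)·(0.5) + (0)·(1.5) + (0)·(-1.5)) / 3 = -2/3 = -0.6667
  S[B,B] = ((-0.5)·(-0.5) + (0.5)·(0.5) + (1.5)·(1.5) + (-1.5)·(-1.5)) / 3 = 5/3 = 1.6667
  S = [[2.6667, -0.6667],
 [-0.6667, 1.6667]].

Step 3 — invert S. det(S) = 2.6667·1.6667 - (-0.6667)² = 4.
  S^{-1} = (1/det) · [[d, -b], [-b, a]] = [[0.4167, 0.1667],
 [0.1667, 0.6667]].

Step 4 — quadratic form (x̄ - mu_0)^T · S^{-1} · (x̄ - mu_0):
  S^{-1} · (x̄ - mu_0) = (-0.8333, -1.8333),
  (x̄ - mu_0)^T · [...] = (-1)·(-0.8333) + (-2.5)·(-1.8333) = 5.4167.

Step 5 — scale by n: T² = 4 · 5.4167 = 21.6667.

T² ≈ 21.6667


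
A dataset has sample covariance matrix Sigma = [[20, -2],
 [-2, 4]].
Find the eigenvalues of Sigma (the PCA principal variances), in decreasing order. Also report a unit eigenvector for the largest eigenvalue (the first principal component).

Step 1 — characteristic polynomial of 2×2 Sigma:
  det(Sigma - λI) = λ² - trace · λ + det = 0.
  trace = 20 + 4 = 24, det = 20·4 - (-2)² = 76.
Step 2 — discriminant:
  Δ = trace² - 4·det = 576 - 304 = 272.
Step 3 — eigenvalues:
  λ = (trace ± √Δ)/2 = (24 ± 16.4924)/2,
  λ_1 = 20.2462,  λ_2 = 3.7538.

Step 4 — unit eigenvector for λ_1: solve (Sigma - λ_1 I)v = 0. First row:
  (20 - 20.2462)·v_x + (-2)·v_y = 0, i.e. (-0.2462)·v_x + (-2)·v_y = 0,
  so v ∝ (b, λ_1 - a) = (-2, 0.2462); multiply by -1 so the first entry is positive: u = (2, -0.2462).
  ||u|| = √((2)² + (-0.2462)²) = √(4.0606) ≈ 2.0151,
  v_1 = u/||u|| ≈ (0.9925, -0.1222) (||v_1|| = 1).

λ_1 = 20.2462,  λ_2 = 3.7538;  v_1 ≈ (0.9925, -0.1222)


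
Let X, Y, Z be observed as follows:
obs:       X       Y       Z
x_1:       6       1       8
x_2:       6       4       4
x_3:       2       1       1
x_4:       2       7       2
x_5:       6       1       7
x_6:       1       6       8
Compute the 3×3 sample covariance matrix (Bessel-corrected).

Step 1 — column means:
  mean(X) = (6 + 6 + 2 + 2 + 6 + 1) / 6 = 23/6 = 3.8333
  mean(Y) = (1 + 4 + 1 + 7 + 1 + 6) / 6 = 20/6 = 3.3333
  mean(Z) = (8 + 4 + 1 + 2 + 7 + 8) / 6 = 30/6 = 5

Step 2 — sample covariance S[i,j] = (1/(n-1)) · Σ_k (x_{k,i} - mean_i) · (x_{k,j} - mean_j), with n-1 = 5.
  S[X,X] = ((2.1667)·(2.1667) + (2.1667)·(2.1667) + (-1.8333)·(-1.8333) + (-1.8333)·(-1.8333) + (2.1667)·(2.1667) + (-2.8333)·(-2.8333)) / 5 = 28.8333/5 = 5.7667
  S[X,Y] = ((2.1667)·(-2.3333) + (2.1667)·(0.6667) + (-1.8333)·(-2.3333) + (-1.8333)·(3.6667) + (2.1667)·(-2.3333) + (-2.8333)·(2.6667)) / 5 = -18.6667/5 = -3.7333
  S[X,Z] = ((2.1667)·(3) + (2.1667)·(-1) + (-1.8333)·(-4) + (-1.8333)·(-3) + (2.1667)·(2) + (-2.8333)·(3)) / 5 = 13/5 = 2.6
  S[Y,Y] = ((-2.3333)·(-2.3333) + (0.6667)·(0.6667) + (-2.3333)·(-2.3333) + (3.6667)·(3.6667) + (-2.3333)·(-2.3333) + (2.6667)·(2.6667)) / 5 = 37.3333/5 = 7.4667
  S[Y,Z] = ((-2.3333)·(3) + (0.6667)·(-1) + (-2.3333)·(-4) + (3.6667)·(-3) + (-2.3333)·(2) + (2.6667)·(3)) / 5 = -6/5 = -1.2
  S[Z,Z] = ((3)·(3) + (-1)·(-1) + (-4)·(-4) + (-3)·(-3) + (2)·(2) + (3)·(3)) / 5 = 48/5 = 9.6

S is symmetric (S[j,i] = S[i,j]). Assembling:

S = [[5.7667, -3.7333, 2.6],
 [-3.7333, 7.4667, -1.2],
 [2.6, -1.2, 9.6]]


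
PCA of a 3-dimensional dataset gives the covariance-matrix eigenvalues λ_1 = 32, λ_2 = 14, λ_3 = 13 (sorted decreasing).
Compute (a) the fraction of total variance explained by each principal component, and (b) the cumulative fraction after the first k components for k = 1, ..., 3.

Step 1 — total variance = trace(Sigma) = Σ λ_i = 32 + 14 + 13 = 59.

Step 2 — fraction explained by component i = λ_i / Σ λ:
  PC1: 32/59 = 0.5424
  PC2: 14/59 = 0.2373
  PC3: 13/59 = 0.2203

Step 3 — cumulative fraction after k components = (λ_1 + ... + λ_k) / Σ λ:
  k = 1: 32/59 = 0.5424
  k = 2: (32 + 14)/59 = 46/59 = 0.7797
  k = 3: (32 + 14 + 13)/59 = 59/59 = 1

Summary (fraction, with percent):

explained: PC1 0.5424 (54.24%), PC2 0.2373 (23.73%), PC3 0.2203 (22.03%);  cumulative: 0.5424, 0.7797, 1


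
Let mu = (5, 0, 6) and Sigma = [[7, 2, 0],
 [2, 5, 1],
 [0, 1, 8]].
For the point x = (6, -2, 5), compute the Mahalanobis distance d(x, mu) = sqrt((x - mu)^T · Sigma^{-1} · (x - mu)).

Step 1 — centre the observation: (x - mu) = (1, -2, -1).

Step 2 — invert Sigma (cofactor / det for 3×3, or solve directly):
  Sigma^{-1} = [[0.1618, -0.0664, 0.0083],
 [-0.0664, 0.2324, -0.029],
 [0.0083, -0.029, 0.1286]].

Step 3 — form the quadratic (x - mu)^T · Sigma^{-1} · (x - mu):
  Sigma^{-1} · (x - mu) = (0.2863, -0.5021, -0.0622).
  (x - mu)^T · [Sigma^{-1} · (x - mu)] = (1)·(0.2863) + (-2)·(-0.5021) + (-1)·(-0.0622) = 1.3527.

Step 4 — take square root: d = √(1.3527) ≈ 1.1631.

d(x, mu) = √(1.3527) ≈ 1.1631


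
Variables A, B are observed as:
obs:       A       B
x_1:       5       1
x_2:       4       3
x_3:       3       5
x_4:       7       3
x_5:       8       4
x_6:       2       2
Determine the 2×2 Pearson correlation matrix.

Step 1 — column means:
  mean(A) = (5 + 4 + 3 + 7 + 8 + 2) / 6 = 29/6 = 4.8333
  mean(B) = (1 + 3 + 5 + 3 + 4 + 2) / 6 = 18/6 = 3

Step 2 — sample variances and covariances s[i,j] = (1/(n-1)) · Σ_k (x_{k,i} - mean_i) · (x_{k,j} - mean_j), with n-1 = 5:
  s[A,A] = ((0.1667)·(0.1667) + (-0.8333)·(-0.8333) + (-1.8333)·(-1.8333) + (2.1667)·(2.1667) + (3.1667)·(3.1667) + (-2.8333)·(-2.8333)) / 5 = 26.8333/5 = 5.3667
  s[A,B] = ((0.1667)·(-2) + (-0.8333)·(0) + (-1.8333)·(2) + (2.1667)·(0) + (3.1667)·(1) + (-2.8333)·(-1)) / 5 = 2/5 = 0.4
  s[B,B] = ((-2)·(-2) + (0)·(0) + (2)·(2) + (0)·(0) + (1)·(1) + (-1)·(-1)) / 5 = 10/5 = 2
  Sample standard deviations s_i = √(s[i,i]):
  s(A) = √(5.3667) = 2.3166
  s(B) = √(2) = 1.4142

Step 3 — r_{ij} = s_{ij} / (s_i · s_j):
  r[A,A] = 1 (diagonal).
  r[A,B] = 0.4 / (2.3166 · 1.4142) = 0.4 / 3.2762 = 0.1221
  r[B,B] = 1 (diagonal).

R is symmetric with unit diagonal. Assembling:

R = [[1, 0.1221],
 [0.1221, 1]]


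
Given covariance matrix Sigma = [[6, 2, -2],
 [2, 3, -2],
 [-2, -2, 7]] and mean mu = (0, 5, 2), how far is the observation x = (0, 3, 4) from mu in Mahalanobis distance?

Step 1 — centre the observation: (x - mu) = (0, -2, 2).

Step 2 — invert Sigma (cofactor / det for 3×3, or solve directly):
  Sigma^{-1} = [[0.2179, -0.1282, 0.0256],
 [-0.1282, 0.4872, 0.1026],
 [0.0256, 0.1026, 0.1795]].

Step 3 — form the quadratic (x - mu)^T · Sigma^{-1} · (x - mu):
  Sigma^{-1} · (x - mu) = (0.3077, -0.7692, 0.1538).
  (x - mu)^T · [Sigma^{-1} · (x - mu)] = (0)·(0.3077) + (-2)·(-0.7692) + (2)·(0.1538) = 1.8462.

Step 4 — take square root: d = √(1.8462) ≈ 1.3587.

d(x, mu) = √(1.8462) ≈ 1.3587


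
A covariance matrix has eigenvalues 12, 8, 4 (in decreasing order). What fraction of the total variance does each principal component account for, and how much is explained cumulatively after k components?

Step 1 — total variance = trace(Sigma) = Σ λ_i = 12 + 8 + 4 = 24.

Step 2 — fraction explained by component i = λ_i / Σ λ:
  PC1: 12/24 = 0.5
  PC2: 8/24 = 0.3333
  PC3: 4/24 = 0.1667

Step 3 — cumulative fraction after k components = (λ_1 + ... + λ_k) / Σ λ:
  k = 1: 12/24 = 0.5
  k = 2: (12 + 8)/24 = 20/24 = 0.8333
  k = 3: (12 + 8 + 4)/24 = 24/24 = 1

Summary (fraction, with percent):

explained: PC1 0.5 (50%), PC2 0.3333 (33.33%), PC3 0.1667 (16.67%);  cumulative: 0.5, 0.8333, 1


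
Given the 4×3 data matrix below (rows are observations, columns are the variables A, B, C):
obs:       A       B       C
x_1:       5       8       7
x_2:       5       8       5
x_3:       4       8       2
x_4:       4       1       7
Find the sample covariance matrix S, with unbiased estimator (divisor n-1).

Step 1 — column means:
  mean(A) = (5 + 5 + 4 + 4) / 4 = 18/4 = 4.5
  mean(B) = (8 + 8 + 8 + 1) / 4 = 25/4 = 6.25
  mean(C) = (7 + 5 + 2 + 7) / 4 = 21/4 = 5.25

Step 2 — sample covariance S[i,j] = (1/(n-1)) · Σ_k (x_{k,i} - mean_i) · (x_{k,j} - mean_j), with n-1 = 3.
  S[A,A] = ((0.5)·(0.5) + (0.5)·(0.5) + (-0.5)·(-0.5) + (-0.5)·(-0.5)) / 3 = 1/3 = 0.3333
  S[A,B] = ((0.5)·(1.75) + (0.5)·(1.75) + (-0.5)·(1.75) + (-0.5)·(-5.25)) / 3 = 3.5/3 = 1.1667
  S[A,C] = ((0.5)·(1.75) + (0.5)·(-0.25) + (-0.5)·(-3.25) + (-0.5)·(1.75)) / 3 = 1.5/3 = 0.5
  S[B,B] = ((1.75)·(1.75) + (1.75)·(1.75) + (1.75)·(1.75) + (-5.25)·(-5.25)) / 3 = 36.75/3 = 12.25
  S[B,C] = ((1.75)·(1.75) + (1.75)·(-0.25) + (1.75)·(-3.25) + (-5.25)·(1.75)) / 3 = -12.25/3 = -4.0833
  S[C,C] = ((1.75)·(1.75) + (-0.25)·(-0.25) + (-3.25)·(-3.25) + (1.75)·(1.75)) / 3 = 16.75/3 = 5.5833

S is symmetric (S[j,i] = S[i,j]). Assembling:

S = [[0.3333, 1.1667, 0.5],
 [1.1667, 12.25, -4.0833],
 [0.5, -4.0833, 5.5833]]


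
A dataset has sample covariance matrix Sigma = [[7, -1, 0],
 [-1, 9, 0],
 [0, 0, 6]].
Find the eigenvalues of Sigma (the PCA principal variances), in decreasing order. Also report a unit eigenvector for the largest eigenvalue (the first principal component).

Step 1 — characteristic polynomial p(λ) = det(λI - Sigma) = λ³ - tr·λ² + c_1·λ - det, where tr = trace, c_1 = sum of the principal 2×2 minors, det = det(Sigma):
  tr = 7 + 9 + 6 = 22,
  c_1 = (7·9 - (-1)²) + (7·6 - (0)²) + (9·6 - (0)²) = 62 + 42 + 54 = 158,
  det = 7·(9·6 - (0)²) - (-1)·((-1)·6 - (0)·(0)) + (0)·((-1)·(0) - 9·(0)) = 7·(54) - (-1)·(-6) + (0)·(0) = 372.
  So p(λ) = λ³ - 22λ² + 158λ - 372.
Step 2 — look for an integer root (rational root theorem: any rational root is an integer divisor of 372). Testing λ = 6:
  p(6) = 216 - 792 + 948 - 372 = 0  ✓
  Dividing out (λ - 6): p(λ) = (λ - 6)(λ² - 16λ + 62).
Step 3 — remaining eigenvalues from the quadratic λ² - 16λ + 62 = 0:
  Δ = 16² - 4·62 = 256 - 248 = 8,  λ = (16 ± √8)/2 = (16 ± 2.8284)/2 ≈ 9.4142 or 6.5858.
  Sorted: λ_1 = 9.4142,  λ_2 = 6.5858,  λ_3 = 6  (check: sum = 22 = tr ✓).

Step 4 — unit eigenvector for λ_1 ≈ 9.4142: v spans the null space of (Sigma - λ_1 I), whose rows are
  r_1 = (-2.4142, -1, 0),  r_2 = (-1, -0.4142, 0),  r_3 = (0, 0, -3.4142).
  v is orthogonal to every row, so take v ∝ r_1 × r_3 = ((-1)·(-3.4142) - (0)·(0), (0)·(0) - (-2.4142)·(-3.4142), (-2.4142)·(0) - (-1)·(0)) ≈ (3.4142, -8.2426, 0).
  Let u = (3.4142, -8.2426, 0).
  ||u|| = √((3.4142)² + (-8.2426)² + (0)²) = √(79.598) ≈ 8.9218,  v_1 = u/||u|| ≈ (0.3827, -0.9239, 0) (||v_1|| = 1).

λ_1 = 9.4142,  λ_2 = 6.5858,  λ_3 = 6;  v_1 ≈ (0.3827, -0.9239, 0)


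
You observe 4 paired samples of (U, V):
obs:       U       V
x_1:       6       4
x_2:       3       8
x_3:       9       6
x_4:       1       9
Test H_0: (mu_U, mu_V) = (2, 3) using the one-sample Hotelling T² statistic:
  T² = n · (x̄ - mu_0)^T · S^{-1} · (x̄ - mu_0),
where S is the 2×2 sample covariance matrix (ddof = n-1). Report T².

Step 1 — sample mean vector:
  mean(U) = (6 + 3 + 9 + 1) / 4 = 19/4 = 4.75
  mean(V) = (4 + 8 + 6 + 9) / 4 = 27/4 = 6.75
  x̄ = (4.75, 6.75),  deviation x̄ - mu_0 = (4.75, 6.75) - (2, 3) = (2.75, 3.75).

Step 2 — sample covariance matrix, S[i,j] = (1/(n-1)) · Σ_k (x_{k,i} - mean_i) · (x_{k,j} - mean_j), divisor n-1 = 3:
  S[U,U] = ((1.25)·(1.25) + (-1.75)·(-1.75) + (4.25)·(4.25) + (-3.75)·(-3.75)) / 3 = 36.75/3 = 12.25
  S[U,V] = ((1.25)·(-2.75) + (-1.75)·(1.25) + (4.25)·(-0.75) + (-3.75)·(2.25)) / 3 = -17.25/3 = -5.75
  S[V,V] = ((-2.75)·(-2.75) + (1.25)·(1.25) + (-0.75)·(-0.75) + (2.25)·(2.25)) / 3 = 14.75/3 = 4.9167
  S = [[12.25, -5.75],
 [-5.75, 4.9167]].

Step 3 — invert S. det(S) = 12.25·4.9167 - (-5.75)² = 27.1667.
  S^{-1} = (1/det) · [[d, -b], [-b, a]] = [[0.181, 0.2117],
 [0.2117, 0.4509]].

Step 4 — quadratic form (x̄ - mu_0)^T · S^{-1} · (x̄ - mu_0):
  S^{-1} · (x̄ - mu_0) = (1.2914, 2.273),
  (x̄ - mu_0)^T · [...] = (2.75)·(1.2914) + (3.75)·(2.273) = 12.0752.

Step 5 — scale by n: T² = 4 · 12.0752 = 48.3006.

T² ≈ 48.3006


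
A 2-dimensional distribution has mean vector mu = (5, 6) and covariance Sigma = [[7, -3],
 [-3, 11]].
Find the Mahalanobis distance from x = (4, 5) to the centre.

Step 1 — centre the observation: (x - mu) = (-1, -1).

Step 2 — invert Sigma. det(Sigma) = 7·11 - (-3)² = 68.
  Sigma^{-1} = (1/det) · [[d, -b], [-b, a]] = [[0.1618, 0.0441],
 [0.0441, 0.1029]].

Step 3 — form the quadratic (x - mu)^T · Sigma^{-1} · (x - mu):
  Sigma^{-1} · (x - mu) = (-0.2059, -0.1471).
  (x - mu)^T · [Sigma^{-1} · (x - mu)] = (-1)·(-0.2059) + (-1)·(-0.1471) = 0.3529.

Step 4 — take square root: d = √(0.3529) ≈ 0.5941.

d(x, mu) = √(0.3529) ≈ 0.5941


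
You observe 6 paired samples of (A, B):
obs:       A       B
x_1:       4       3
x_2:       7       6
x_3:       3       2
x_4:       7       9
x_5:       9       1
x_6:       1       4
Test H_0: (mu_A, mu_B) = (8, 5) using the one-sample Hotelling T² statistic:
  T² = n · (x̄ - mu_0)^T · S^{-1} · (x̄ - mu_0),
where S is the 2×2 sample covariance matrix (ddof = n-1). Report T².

Step 1 — sample mean vector:
  mean(A) = (4 + 7 + 3 + 7 + 9 + 1) / 6 = 31/6 = 5.1667
  mean(B) = (3 + 6 + 2 + 9 + 1 + 4) / 6 = 25/6 = 4.1667
  x̄ = (5.1667, 4.1667),  deviation x̄ - mu_0 = (5.1667, 4.1667) - (8, 5) = (-2.8333, -0.8333).

Step 2 — sample covariance matrix, S[i,j] = (1/(n-1)) · Σ_k (x_{k,i} - mean_i) · (x_{k,j} - mean_j), divisor n-1 = 5:
  S[A,A] = ((-1.1667)·(-1.1667) + (1.8333)·(1.8333) + (-2.1667)·(-2.1667) + (1.8333)·(1.8333) + (3.8333)·(3.8333) + (-4.1667)·(-4.1667)) / 5 = 44.8333/5 = 8.9667
  S[A,B] = ((-1.1667)·(-1.1667) + (1.8333)·(1.8333) + (-2.1667)·(-2.1667) + (1.8333)·(4.8333) + (3.8333)·(-3.1667) + (-4.1667)·(-0.1667)) / 5 = 6.8333/5 = 1.3667
  S[B,B] = ((-1.1667)·(-1.1667) + (1.8333)·(1.8333) + (-2.1667)·(-2.1667) + (4.8333)·(4.8333) + (-3.1667)·(-3.1667) + (-0.1667)·(-0.1667)) / 5 = 42.8333/5 = 8.5667
  S = [[8.9667, 1.3667],
 [1.3667, 8.5667]].

Step 3 — invert S. det(S) = 8.9667·8.5667 - (1.3667)² = 74.9467.
  S^{-1} = (1/det) · [[d, -b], [-b, a]] = [[0.1143, -0.0182],
 [-0.0182, 0.1196]].

Step 4 — quadratic form (x̄ - mu_0)^T · S^{-1} · (x̄ - mu_0):
  S^{-1} · (x̄ - mu_0) = (-0.3087, -0.048),
  (x̄ - mu_0)^T · [...] = (-2.8333)·(-0.3087) + (-0.8333)·(-0.048) = 0.9146.

Step 5 — scale by n: T² = 6 · 0.9146 = 5.4875.

T² ≈ 5.4875


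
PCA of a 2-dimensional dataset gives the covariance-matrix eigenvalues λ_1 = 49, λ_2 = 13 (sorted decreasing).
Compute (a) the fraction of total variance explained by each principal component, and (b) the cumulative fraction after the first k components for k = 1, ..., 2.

Step 1 — total variance = trace(Sigma) = Σ λ_i = 49 + 13 = 62.

Step 2 — fraction explained by component i = λ_i / Σ λ:
  PC1: 49/62 = 0.7903
  PC2: 13/62 = 0.2097

Step 3 — cumulative fraction after k components = (λ_1 + ... + λ_k) / Σ λ:
  k = 1: 49/62 = 0.7903
  k = 2: (49 + 13)/62 = 62/62 = 1

Summary (fraction, with percent):

explained: PC1 0.7903 (79.03%), PC2 0.2097 (20.97%);  cumulative: 0.7903, 1


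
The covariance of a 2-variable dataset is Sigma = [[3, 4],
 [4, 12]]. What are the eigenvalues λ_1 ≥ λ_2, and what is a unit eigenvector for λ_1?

Step 1 — characteristic polynomial of 2×2 Sigma:
  det(Sigma - λI) = λ² - trace · λ + det = 0.
  trace = 3 + 12 = 15, det = 3·12 - (4)² = 20.
Step 2 — discriminant:
  Δ = trace² - 4·det = 225 - 80 = 145.
Step 3 — eigenvalues:
  λ = (trace ± √Δ)/2 = (15 ± 12.0416)/2,
  λ_1 = 13.5208,  λ_2 = 1.4792.

Step 4 — unit eigenvector for λ_1: solve (Sigma - λ_1 I)v = 0. First row:
  (3 - 13.5208)·v_x + (4)·v_y = 0, i.e. (-10.5208)·v_x + (4)·v_y = 0,
  so v ∝ (b, λ_1 - a) = (4, 10.5208) = u.
  ||u|| = √((4)² + (10.5208)²) = √(126.6872) ≈ 11.2555,
  v_1 = u/||u|| ≈ (0.3554, 0.9347) (||v_1|| = 1).

λ_1 = 13.5208,  λ_2 = 1.4792;  v_1 ≈ (0.3554, 0.9347)


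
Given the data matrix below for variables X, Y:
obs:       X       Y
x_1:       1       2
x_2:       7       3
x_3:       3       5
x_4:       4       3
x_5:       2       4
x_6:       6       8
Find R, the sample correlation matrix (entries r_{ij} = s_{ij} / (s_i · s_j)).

Step 1 — column means:
  mean(X) = (1 + 7 + 3 + 4 + 2 + 6) / 6 = 23/6 = 3.8333
  mean(Y) = (2 + 3 + 5 + 3 + 4 + 8) / 6 = 25/6 = 4.1667

Step 2 — sample variances and covariances s[i,j] = (1/(n-1)) · Σ_k (x_{k,i} - mean_i) · (x_{k,j} - mean_j), with n-1 = 5:
  s[X,X] = ((-2.8333)·(-2.8333) + (3.1667)·(3.1667) + (-0.8333)·(-0.8333) + (0.1667)·(0.1667) + (-1.8333)·(-1.8333) + (2.1667)·(2.1667)) / 5 = 26.8333/5 = 5.3667
  s[X,Y] = ((-2.8333)·(-2.1667) + (3.1667)·(-1.1667) + (-0.8333)·(0.8333) + (0.1667)·(-1.1667) + (-1.8333)·(-0.1667) + (2.1667)·(3.8333)) / 5 = 10.1667/5 = 2.0333
  s[Y,Y] = ((-2.1667)·(-2.1667) + (-1.1667)·(-1.1667) + (0.8333)·(0.8333) + (-1.1667)·(-1.1667) + (-0.1667)·(-0.1667) + (3.8333)·(3.8333)) / 5 = 22.8333/5 = 4.5667
  Sample standard deviations s_i = √(s[i,i]):
  s(X) = √(5.3667) = 2.3166
  s(Y) = √(4.5667) = 2.137

Step 3 — r_{ij} = s_{ij} / (s_i · s_j):
  r[X,X] = 1 (diagonal).
  r[X,Y] = 2.0333 / (2.3166 · 2.137) = 2.0333 / 4.9505 = 0.4107
  r[Y,Y] = 1 (diagonal).

R is symmetric with unit diagonal. Assembling:

R = [[1, 0.4107],
 [0.4107, 1]]


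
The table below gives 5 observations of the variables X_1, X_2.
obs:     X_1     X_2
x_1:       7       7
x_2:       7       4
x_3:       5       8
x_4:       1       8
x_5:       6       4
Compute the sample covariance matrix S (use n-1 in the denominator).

Step 1 — column means:
  mean(X_1) = (7 + 7 + 5 + 1 + 6) / 5 = 26/5 = 5.2
  mean(X_2) = (7 + 4 + 8 + 8 + 4) / 5 = 31/5 = 6.2

Step 2 — sample covariance S[i,j] = (1/(n-1)) · Σ_k (x_{k,i} - mean_i) · (x_{k,j} - mean_j), with n-1 = 4.
  S[X_1,X_1] = ((1.8)·(1.8) + (1.8)·(1.8) + (-0.2)·(-0.2) + (-4.2)·(-4.2) + (0.8)·(0.8)) / 4 = 24.8/4 = 6.2
  S[X_1,X_2] = ((1.8)·(0.8) + (1.8)·(-2.2) + (-0.2)·(1.8) + (-4.2)·(1.8) + (0.8)·(-2.2)) / 4 = -12.2/4 = -3.05
  S[X_2,X_2] = ((0.8)·(0.8) + (-2.2)·(-2.2) + (1.8)·(1.8) + (1.8)·(1.8) + (-2.2)·(-2.2)) / 4 = 16.8/4 = 4.2

S is symmetric (S[j,i] = S[i,j]). Assembling:

S = [[6.2, -3.05],
 [-3.05, 4.2]]
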